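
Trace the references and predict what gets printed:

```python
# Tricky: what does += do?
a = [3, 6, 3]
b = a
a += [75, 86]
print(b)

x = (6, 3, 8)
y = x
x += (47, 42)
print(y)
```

Key concept: += behavior differs for mutable vs immutable.
Step by step:
`a = [3, 6, 3]` → a = [3, 6, 3]
`b = a` → b = [3, 6, 3] (same object as a)
`a += [75, 86]` → a = [3, 6, 3, 75, 86] (same object as b); b = [3, 6, 3, 75, 86] (same object as a)
`print(b)` → prints [3, 6, 3, 75, 86]
`x = (6, 3, 8)` → x = (6, 3, 8)
`y = x` → y = (6, 3, 8)
`x += (47, 42)` → x = (6, 3, 8, 47, 42)
`print(y)` → prints (6, 3, 8)

Answer:
[3, 6, 3, 75, 86]
(6, 3, 8)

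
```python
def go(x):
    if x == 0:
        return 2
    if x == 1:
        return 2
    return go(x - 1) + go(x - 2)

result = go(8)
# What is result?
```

Build up from base cases: go(0)=2, go(1)=2, go(2)=4, go(3)=6, go(4)=10, go(5)=16, go(6)=26, ..., go(8)=68

Answer: 68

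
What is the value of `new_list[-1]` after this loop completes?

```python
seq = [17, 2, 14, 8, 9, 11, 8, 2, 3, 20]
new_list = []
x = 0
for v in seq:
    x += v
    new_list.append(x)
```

Cumulative sum ends at 94
`new_list` takes the values: [] → [17] → [17, 19] → [17, 19, 33] → [17, 19, 33, 41] → [17, 19, 33, 41, 50] → [17, 19, 33, 41, 50, 61] → [17, 19, 33, 41, 50, 61, 69] → [17, 19, 33, 41, 50, 61, 69, 71] → [17, 19, 33, 41, 50, 61, 69, 71, 74] → [17, 19, 33, 41, 50, 61, 69, 71, 74, 94]
So `new_list[-1]` = 94

Answer: 94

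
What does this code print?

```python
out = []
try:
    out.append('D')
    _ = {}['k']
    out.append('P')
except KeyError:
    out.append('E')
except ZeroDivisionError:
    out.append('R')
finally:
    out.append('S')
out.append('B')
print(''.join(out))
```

Execution trace: 'D' (try body) → 'E' (except KeyError) → 'S' (finally) → 'B' (after the try/except). Output: DESB

Answer: DESB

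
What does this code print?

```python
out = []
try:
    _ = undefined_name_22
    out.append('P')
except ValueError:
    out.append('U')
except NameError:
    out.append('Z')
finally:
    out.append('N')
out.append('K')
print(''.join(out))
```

Execution trace: 'Z' (except NameError) → 'N' (finally) → 'K' (after the try/except). Output: ZNK

Answer: ZNK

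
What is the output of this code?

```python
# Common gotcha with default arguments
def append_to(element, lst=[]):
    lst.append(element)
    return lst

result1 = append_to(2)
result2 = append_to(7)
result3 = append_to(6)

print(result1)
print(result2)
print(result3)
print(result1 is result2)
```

Key concept: mutable default argument gotcha.
Step by step:
`result1 = append_to(2)` → result1 = [2]
`result2 = append_to(7)` → result1 = [2, 7] (same object as result2); result2 = [2, 7] (same object as result1)
`result3 = append_to(6)` → result1 = [2, 7, 6] (same object as result2, result3); result2 = [2, 7, 6] (same object as result1, result3); result3 = [2, 7, 6] (same object as result1, result2)
`print(result1)` → prints [2, 7, 6]
`print(result2)` → prints [2, 7, 6]
`print(result3)` → prints [2, 7, 6]
`print(result1 is result2)` → prints True

Answer:
[2, 7, 6]
[2, 7, 6]
[2, 7, 6]
True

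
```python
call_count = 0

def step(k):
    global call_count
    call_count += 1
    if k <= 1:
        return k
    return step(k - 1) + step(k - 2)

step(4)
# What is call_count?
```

Calls(k) = 1 + Calls(k-1) + Calls(k-2); Calls(0)=Calls(1)=1. For k=4 this gives 9.

Answer: 9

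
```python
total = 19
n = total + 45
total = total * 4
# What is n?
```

Trace:
`total = 19` → total = 19
`n = total + 45` → n = 64
`total = total * 4` → total = 76
So n = 64

Answer: 64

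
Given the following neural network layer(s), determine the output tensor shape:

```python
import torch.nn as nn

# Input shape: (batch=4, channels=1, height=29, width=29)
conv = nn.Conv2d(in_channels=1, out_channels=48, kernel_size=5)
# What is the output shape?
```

Input: (4, 1, 29, 29) -> Output: (4, 48, 25, 25)

Answer: (4, 48, 25, 25)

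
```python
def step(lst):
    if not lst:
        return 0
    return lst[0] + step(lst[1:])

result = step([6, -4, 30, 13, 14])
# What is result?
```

6 + (-4) + 30 + 13 + 14 + 0 = 59

Answer: 59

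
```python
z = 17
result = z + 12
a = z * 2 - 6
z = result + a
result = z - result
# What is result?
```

Trace:
`z = 17` → z = 17
`result = z + 12` → result = 29
`a = z * 2 - 6` → a = 28
`z = result + a` → z = 57
`result = z - result` → result = 28
So result = 28

Answer: 28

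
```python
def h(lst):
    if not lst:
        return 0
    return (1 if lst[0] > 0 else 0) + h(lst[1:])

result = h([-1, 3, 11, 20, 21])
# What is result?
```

Count of positive elements in [-1, 3, 11, 20, 21] = 4

Answer: 4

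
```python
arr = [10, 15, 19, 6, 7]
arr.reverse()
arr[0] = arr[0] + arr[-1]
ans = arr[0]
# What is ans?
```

Trace:
`arr = [10, 15, 19, 6, 7]` → arr = [10, 15, 19, 6, 7]
`arr.reverse()` → arr = [7, 6, 19, 15, 10]
`arr[0] = arr[0] + arr[-1]` → arr = [17, 6, 19, 15, 10]
`ans = arr[0]` → ans = 17
So ans = 17

Answer: 17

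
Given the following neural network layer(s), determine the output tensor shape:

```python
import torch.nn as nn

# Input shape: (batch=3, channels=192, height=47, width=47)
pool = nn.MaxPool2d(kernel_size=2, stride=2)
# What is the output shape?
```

Input: (3, 192, 47, 47) -> Output: (3, 192, 23, 23)

Answer: (3, 192, 23, 23)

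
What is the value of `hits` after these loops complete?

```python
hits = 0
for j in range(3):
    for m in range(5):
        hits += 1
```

3 * 5 = 15
`hits` takes the values: 0 → 1 → 2 → 3 → 4 → 5 → 6 → 7 → 8 → 9 → 10 → 11 → 12 → 13 → 14 → 15

Answer: 15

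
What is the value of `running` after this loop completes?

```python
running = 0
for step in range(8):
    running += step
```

Sum of 0 to 7 = 28
`running` takes the values: 0 → 1 → 3 → 6 → 10 → 15 → 21 → 28

Answer: 28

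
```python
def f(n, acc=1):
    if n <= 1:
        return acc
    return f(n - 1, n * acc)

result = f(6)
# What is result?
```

Accumulator trace (n, acc): (6, 1) -> (5, 6) -> (4, 30) -> (3, 120) -> (2, 360) -> (1, 720) -> return 720

Answer: 720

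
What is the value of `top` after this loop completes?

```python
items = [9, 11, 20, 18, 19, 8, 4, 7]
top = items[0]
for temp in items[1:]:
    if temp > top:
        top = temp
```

Maximum of [9, 11, 20, 18, 19, 8, 4, 7]
`top` takes the values: 9 → 11 → 20

Answer: 20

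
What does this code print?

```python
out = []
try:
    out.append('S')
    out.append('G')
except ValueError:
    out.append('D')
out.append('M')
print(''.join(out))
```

Execution trace: 'S' (try body) → 'G' (try body, no exception) → 'M' (after the try/except). Output: SGM

Answer: SGM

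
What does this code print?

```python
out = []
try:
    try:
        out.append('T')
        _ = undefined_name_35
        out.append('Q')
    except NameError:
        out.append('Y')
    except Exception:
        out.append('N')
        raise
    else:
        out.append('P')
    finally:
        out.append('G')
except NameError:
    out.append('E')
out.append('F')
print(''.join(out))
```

Execution trace: 'T' (inner try body) → 'Y' (inner except NameError) → 'G' (inner finally) → 'F' (after the try/except). Output: TYGF

Answer: TYGF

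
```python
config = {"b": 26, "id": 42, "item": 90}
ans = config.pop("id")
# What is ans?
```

Trace:
`config = {"b": 26, "id": 42, "item": 90}` → config = {'b': 26, 'id': 42, 'item': 90}
`ans = config.pop("id")` → config = {'b': 26, 'item': 90}; ans = 42
So ans = 42

Answer: 42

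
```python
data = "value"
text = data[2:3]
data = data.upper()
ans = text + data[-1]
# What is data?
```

Trace:
`data = "value"` → data = 'value'
`text = data[2:3]` → text = 'l'
`data = data.upper()` → data = 'VALUE'
`ans = text + data[-1]` → ans = 'lE'
So data = 'VALUE'

Answer: 'VALUE'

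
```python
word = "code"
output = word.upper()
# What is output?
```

Trace:
`word = "code"` → word = 'code'
`output = word.upper()` → output = 'CODE'
So output = 'CODE'

Answer: 'CODE'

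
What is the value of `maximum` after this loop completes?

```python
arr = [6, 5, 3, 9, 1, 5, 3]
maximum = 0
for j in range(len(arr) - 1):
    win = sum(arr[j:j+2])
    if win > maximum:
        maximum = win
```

Max sum of 2-element window in [6, 5, 3, 9, 1, 5, 3]
`maximum` takes the values: 0 → 11 → 12

Answer: 12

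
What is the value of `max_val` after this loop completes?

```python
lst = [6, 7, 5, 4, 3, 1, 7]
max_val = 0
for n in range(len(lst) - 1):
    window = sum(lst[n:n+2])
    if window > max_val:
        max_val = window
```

Max sum of 2-element window in [6, 7, 5, 4, 3, 1, 7]
`max_val` takes the values: 0 → 13

Answer: 13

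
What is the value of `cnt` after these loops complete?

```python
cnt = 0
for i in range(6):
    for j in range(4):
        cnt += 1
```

6 * 4 = 24
`cnt` takes the values: 0 → 1 → 2 → 3 → 4 → 5 → 6 → 7 → 8 → 9 → 10 → 11 → 12 → 13 → 14 → 15 → 16 → 17 → 18 → 19 → 20 → 21 → 22 → 23 → 24

Answer: 24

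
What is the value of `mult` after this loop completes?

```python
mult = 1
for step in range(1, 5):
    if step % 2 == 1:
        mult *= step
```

Product of odd numbers 1 to 4
`mult` takes the values: 1 → 3

Answer: 3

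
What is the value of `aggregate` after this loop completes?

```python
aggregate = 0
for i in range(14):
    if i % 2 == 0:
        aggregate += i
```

Sum of even numbers 0 to 13
`aggregate` takes the values: 0 → 2 → 6 → 12 → 20 → 30 → 42

Answer: 42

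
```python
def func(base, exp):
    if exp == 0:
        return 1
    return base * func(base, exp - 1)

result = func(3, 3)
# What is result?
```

func(3, 3) = 3 * 3 * 3 = 27

Answer: 27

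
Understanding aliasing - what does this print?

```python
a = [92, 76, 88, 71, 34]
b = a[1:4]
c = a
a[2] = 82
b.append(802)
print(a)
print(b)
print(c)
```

Key concept: slice vs alias.
Step by step:
`a = [92, 76, 88, 71, 34]` → a = [92, 76, 88, 71, 34]
`b = a[1:4]` → b = [76, 88, 71]
`c = a` → c = [92, 76, 88, 71, 34] (same object as a)
`a[2] = 82` → a = [92, 76, 82, 71, 34] (same object as c); c = [92, 76, 82, 71, 34] (same object as a)
`b.append(802)` → b = [76, 88, 71, 802]
`print(a)` → prints [92, 76, 82, 71, 34]
`print(b)` → prints [76, 88, 71, 802]
`print(c)` → prints [92, 76, 82, 71, 34]

Answer:
[92, 76, 82, 71, 34]
[76, 88, 71, 802]
[92, 76, 82, 71, 34]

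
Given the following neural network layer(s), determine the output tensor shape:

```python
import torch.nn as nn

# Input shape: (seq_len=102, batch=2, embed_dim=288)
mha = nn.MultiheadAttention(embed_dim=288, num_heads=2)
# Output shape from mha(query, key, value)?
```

Input: (102, 2, 288) -> Output: (102, 2, 288)

Answer: (102, 2, 288)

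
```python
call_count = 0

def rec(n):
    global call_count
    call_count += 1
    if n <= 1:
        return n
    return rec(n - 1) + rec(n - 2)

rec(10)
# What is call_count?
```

Calls(n) = 1 + Calls(n-1) + Calls(n-2); Calls(0)=Calls(1)=1. For n=10 this gives 177.

Answer: 177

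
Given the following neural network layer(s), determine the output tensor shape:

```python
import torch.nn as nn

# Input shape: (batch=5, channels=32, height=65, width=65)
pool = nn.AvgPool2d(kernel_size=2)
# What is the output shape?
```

Input: (5, 32, 65, 65) -> Output: (5, 32, 32, 32)

Answer: (5, 32, 32, 32)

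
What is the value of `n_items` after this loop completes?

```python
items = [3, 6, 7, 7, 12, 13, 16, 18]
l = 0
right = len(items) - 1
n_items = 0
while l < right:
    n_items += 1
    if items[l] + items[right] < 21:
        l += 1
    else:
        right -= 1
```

Steps to find pair summing to 21
`n_items` takes the values: 0 → 1 → 2 → 3 → 4 → 5 → 6 → 7

Answer: 7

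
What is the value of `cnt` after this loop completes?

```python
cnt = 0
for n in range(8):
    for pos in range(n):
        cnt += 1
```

Triangle number: 0+1+2+...+7
`cnt` takes the values: 0 → 1 → 2 → 3 → 4 → 5 → 6 → 7 → 8 → 9 → 10 → 11 → 12 → 13 → 14 → 15 → 16 → 17 → 18 → 19 → 20 → 21 → 22 → 23 → 24 → 25 → 26 → 27 → 28

Answer: 28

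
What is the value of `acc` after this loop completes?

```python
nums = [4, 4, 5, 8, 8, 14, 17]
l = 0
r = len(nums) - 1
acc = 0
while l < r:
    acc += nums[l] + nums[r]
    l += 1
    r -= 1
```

Sum of pairs from ends
`acc` takes the values: 0 → 21 → 39 → 52

Answer: 52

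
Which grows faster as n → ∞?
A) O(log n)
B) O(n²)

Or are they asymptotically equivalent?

O(log n) vs O(n²): Higher order terms dominate.

Answer: B) O(n²) grows faster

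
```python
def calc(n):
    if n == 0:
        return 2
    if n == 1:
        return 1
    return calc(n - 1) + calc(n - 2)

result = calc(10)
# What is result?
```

Build up from base cases: calc(0)=2, calc(1)=1, calc(2)=3, calc(3)=4, calc(4)=7, calc(5)=11, calc(6)=18, ..., calc(10)=123

Answer: 123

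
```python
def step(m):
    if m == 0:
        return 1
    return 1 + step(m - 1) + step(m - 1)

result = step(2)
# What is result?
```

step(m) = 1 + 2·step(m-1), step(0)=1. Closed form: (1+1)·2^2 - 1 = 7.

Answer: 7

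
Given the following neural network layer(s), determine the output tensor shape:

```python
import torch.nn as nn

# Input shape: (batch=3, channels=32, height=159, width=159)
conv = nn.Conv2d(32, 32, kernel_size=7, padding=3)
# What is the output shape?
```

Input: (3, 32, 159, 159) -> Output: (3, 32, 159, 159)

Answer: (3, 32, 159, 159)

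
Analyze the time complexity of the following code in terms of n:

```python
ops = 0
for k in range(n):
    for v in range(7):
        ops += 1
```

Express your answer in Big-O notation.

Each loop level contributes: n × 1. Multiplying the contributions gives O(n).

Answer: O(n)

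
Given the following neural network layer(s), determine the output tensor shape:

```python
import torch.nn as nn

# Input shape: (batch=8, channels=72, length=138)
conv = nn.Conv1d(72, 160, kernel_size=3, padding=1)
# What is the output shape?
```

Input: (8, 72, 138) -> Output: (8, 160, 138)

Answer: (8, 160, 138)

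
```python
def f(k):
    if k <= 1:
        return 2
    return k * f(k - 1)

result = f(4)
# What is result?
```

f(4) = 4 * 3 * 2 * 2 = 48

Answer: 48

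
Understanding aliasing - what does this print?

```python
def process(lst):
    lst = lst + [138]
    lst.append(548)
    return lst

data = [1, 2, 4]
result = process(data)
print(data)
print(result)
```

Key concept: rebinding parameter vs mutation.
Step by step:
`data = [1, 2, 4]` → data = [1, 2, 4]
`result = process(data)` → result = [1, 2, 4, 138, 548]
`print(data)` → prints [1, 2, 4]
`print(result)` → prints [1, 2, 4, 138, 548]

Answer:
[1, 2, 4]
[1, 2, 4, 138, 548]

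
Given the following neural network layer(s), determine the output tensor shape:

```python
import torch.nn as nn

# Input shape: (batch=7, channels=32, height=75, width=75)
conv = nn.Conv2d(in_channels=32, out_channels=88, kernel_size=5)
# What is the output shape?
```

Input: (7, 32, 75, 75) -> Output: (7, 88, 71, 71)

Answer: (7, 88, 71, 71)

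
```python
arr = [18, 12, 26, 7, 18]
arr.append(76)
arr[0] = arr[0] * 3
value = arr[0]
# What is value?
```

Trace:
`arr = [18, 12, 26, 7, 18]` → arr = [18, 12, 26, 7, 18]
`arr.append(76)` → arr = [18, 12, 26, 7, 18, 76]
`arr[0] = arr[0] * 3` → arr = [54, 12, 26, 7, 18, 76]
`value = arr[0]` → value = 54
So value = 54

Answer: 54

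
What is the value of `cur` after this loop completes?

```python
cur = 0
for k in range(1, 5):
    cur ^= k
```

XOR of 1 to 4
`cur` takes the values: 0 → 1 → 3 → 0 → 4

Answer: 4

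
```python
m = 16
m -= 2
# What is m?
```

Trace:
`m = 16` → m = 16
`m -= 2` → m = 14
So m = 14

Answer: 14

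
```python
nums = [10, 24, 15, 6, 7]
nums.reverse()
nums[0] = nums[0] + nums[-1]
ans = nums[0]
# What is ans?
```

Trace:
`nums = [10, 24, 15, 6, 7]` → nums = [10, 24, 15, 6, 7]
`nums.reverse()` → nums = [7, 6, 15, 24, 10]
`nums[0] = nums[0] + nums[-1]` → nums = [17, 6, 15, 24, 10]
`ans = nums[0]` → ans = 17
So ans = 17

Answer: 17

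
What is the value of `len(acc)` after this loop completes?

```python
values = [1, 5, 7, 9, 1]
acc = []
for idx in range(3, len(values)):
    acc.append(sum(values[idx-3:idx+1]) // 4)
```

Number of 4-element averages
`acc` takes the values: [] → [5] → [5, 5]
So `len(acc)` = 2

Answer: 2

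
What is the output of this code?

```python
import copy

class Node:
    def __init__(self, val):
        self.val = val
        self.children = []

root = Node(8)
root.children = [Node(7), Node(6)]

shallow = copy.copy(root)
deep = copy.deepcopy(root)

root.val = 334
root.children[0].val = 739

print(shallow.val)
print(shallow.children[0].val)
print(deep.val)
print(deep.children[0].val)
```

Key concept: deep copy with custom objects.
Step by step:
`root = Node(8)` → root = Node(val=8, children=[])
`root.children = [Node(7), Node(6)]` → root = Node(val=8, children=[Node(val=7, children=[]), Node(val=6, children=[])])
`shallow = copy.copy(root)` → shallow = Node(val=8, children=[Node(val=7, children=[]), Node(val=6, children=[])])
`deep = copy.deepcopy(root)` → deep = Node(val=8, children=[Node(val=7, children=[]), Node(val=6, children=[])])
`root.val = 334` → root = Node(val=334, children=[Node(val=7, children=[]), Node(val=6, children=[])])
`root.children[0].val = 739` → root = Node(val=334, children=[Node(val=739, children=[]), Node(val=6, children=[])]); shallow = Node(val=8, children=[Node(val=739, children=[]), Node(val=6, children=[])])
`print(shallow.val)` → prints 8
`print(shallow.children[0].val)` → prints 739
`print(deep.val)` → prints 8
`print(deep.children[0].val)` → prints 7

Answer:
8
739
8
7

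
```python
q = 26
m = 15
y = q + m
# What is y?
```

Trace:
`q = 26` → q = 26
`m = 15` → m = 15
`y = q + m` → y = 41
So y = 41

Answer: 41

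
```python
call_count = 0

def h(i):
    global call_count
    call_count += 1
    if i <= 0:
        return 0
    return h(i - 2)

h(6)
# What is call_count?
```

Linear recursion stepping by 2: 4 calls from i=6 down to ≤0.

Answer: 4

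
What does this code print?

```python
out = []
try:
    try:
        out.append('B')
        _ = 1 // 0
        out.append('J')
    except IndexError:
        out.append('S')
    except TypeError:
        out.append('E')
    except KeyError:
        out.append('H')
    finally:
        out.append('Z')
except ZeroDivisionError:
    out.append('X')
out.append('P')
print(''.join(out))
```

Execution trace: 'B' (try body) → 'Z' (finally) → 'X' (outer except ZeroDivisionError) → 'P' (after the try/except). Output: BZXP

Answer: BZXP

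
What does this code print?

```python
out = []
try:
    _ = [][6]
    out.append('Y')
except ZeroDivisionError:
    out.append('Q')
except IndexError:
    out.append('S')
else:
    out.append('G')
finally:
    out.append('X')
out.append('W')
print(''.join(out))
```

Execution trace: 'S' (except IndexError) → 'X' (finally) → 'W' (after the try/except). Output: SXW

Answer: SXW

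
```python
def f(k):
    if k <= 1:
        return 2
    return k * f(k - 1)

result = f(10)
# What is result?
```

f(10) = 10 * 9 * 8 * 7 * 6 * 5 * 4 * 3 * 2 * 2 = 7257600

Answer: 7257600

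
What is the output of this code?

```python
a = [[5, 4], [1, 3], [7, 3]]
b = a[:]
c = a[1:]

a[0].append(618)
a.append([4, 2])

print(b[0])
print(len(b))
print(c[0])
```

Key concept: slice with nested mutation.
Step by step:
`a = [[5, 4], [1, 3], [7, 3]]` → a = [[5, 4], [1, 3], [7, 3]]
`b = a[:]` → b = [[5, 4], [1, 3], [7, 3]]
`c = a[1:]` → c = [[1, 3], [7, 3]]
`a[0].append(618)` → a = [[5, 4, 618], [1, 3], [7, 3]]; b = [[5, 4, 618], [1, 3], [7, 3]]
`a.append([4, 2])` → a = [[5, 4, 618], [1, 3], [7, 3], [4, 2]]
`print(b[0])` → prints [5, 4, 618]
`print(len(b))` → prints 3
`print(c[0])` → prints [1, 3]

Answer:
[5, 4, 618]
3
[1, 3]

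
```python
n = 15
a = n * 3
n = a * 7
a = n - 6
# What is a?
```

Trace:
`n = 15` → n = 15
`a = n * 3` → a = 45
`n = a * 7` → n = 315
`a = n - 6` → a = 309
So a = 309

Answer: 309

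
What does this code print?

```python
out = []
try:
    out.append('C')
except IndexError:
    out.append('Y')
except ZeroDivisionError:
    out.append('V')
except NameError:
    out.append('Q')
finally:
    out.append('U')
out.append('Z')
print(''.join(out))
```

Execution trace: 'C' (try body, no exception) → 'U' (finally) → 'Z' (after the try/except). Output: CUZ

Answer: CUZ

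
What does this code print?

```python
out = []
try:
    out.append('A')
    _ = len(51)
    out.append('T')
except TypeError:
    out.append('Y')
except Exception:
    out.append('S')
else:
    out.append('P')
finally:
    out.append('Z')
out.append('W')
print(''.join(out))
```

Execution trace: 'A' (try body) → 'Y' (except TypeError) → 'Z' (finally) → 'W' (after the try/except). Output: AYZW

Answer: AYZW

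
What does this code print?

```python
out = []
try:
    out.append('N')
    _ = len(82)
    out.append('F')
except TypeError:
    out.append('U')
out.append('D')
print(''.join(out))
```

Execution trace: 'N' (try body) → 'U' (except TypeError) → 'D' (after the try/except). Output: NUD

Answer: NUD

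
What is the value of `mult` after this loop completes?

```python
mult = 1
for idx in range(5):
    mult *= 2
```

2^5 = 32
`mult` takes the values: 1 → 2 → 4 → 8 → 16 → 32

Answer: 32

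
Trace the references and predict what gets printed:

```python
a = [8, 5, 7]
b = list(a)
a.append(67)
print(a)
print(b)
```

Key concept: list() constructor creates copy.
Step by step:
`a = [8, 5, 7]` → a = [8, 5, 7]
`b = list(a)` → b = [8, 5, 7]
`a.append(67)` → a = [8, 5, 7, 67]
`print(a)` → prints [8, 5, 7, 67]
`print(b)` → prints [8, 5, 7]

Answer:
[8, 5, 7, 67]
[8, 5, 7]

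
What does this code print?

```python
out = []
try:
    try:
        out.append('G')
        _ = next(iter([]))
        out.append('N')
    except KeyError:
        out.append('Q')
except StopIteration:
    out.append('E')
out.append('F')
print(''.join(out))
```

Execution trace: 'G' (try body) → 'E' (outer except StopIteration) → 'F' (after the try/except). Output: GEF

Answer: GEF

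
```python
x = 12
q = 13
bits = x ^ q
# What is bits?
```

Trace:
`x = 12` → x = 12
`q = 13` → q = 13
`bits = x ^ q` → bits = 1
So bits = 1

Answer: 1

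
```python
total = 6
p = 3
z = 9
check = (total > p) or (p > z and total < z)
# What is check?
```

Trace:
`total = 6` → total = 6
`p = 3` → p = 3
`z = 9` → z = 9
`check = (total > p) or (p > z and total < z)` → check = True
So check = True

Answer: True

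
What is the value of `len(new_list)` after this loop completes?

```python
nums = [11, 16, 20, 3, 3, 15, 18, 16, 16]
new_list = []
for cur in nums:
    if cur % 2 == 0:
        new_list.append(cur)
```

Count even numbers in [11, 16, 20, 3, 3, 15, 18, 16, 16]
`new_list` takes the values: [] → [16] → [16, 20] → [16, 20, 18] → [16, 20, 18, 16] → [16, 20, 18, 16, 16]
So `len(new_list)` = 5

Answer: 5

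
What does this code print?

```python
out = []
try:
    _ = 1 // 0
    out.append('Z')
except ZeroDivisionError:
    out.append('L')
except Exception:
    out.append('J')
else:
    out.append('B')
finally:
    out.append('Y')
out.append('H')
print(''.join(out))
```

Execution trace: 'L' (except ZeroDivisionError) → 'Y' (finally) → 'H' (after the try/except). Output: LYH

Answer: LYH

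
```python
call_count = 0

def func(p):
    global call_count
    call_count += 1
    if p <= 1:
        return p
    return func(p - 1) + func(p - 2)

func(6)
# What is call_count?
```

Calls(p) = 1 + Calls(p-1) + Calls(p-2); Calls(0)=Calls(1)=1. For p=6 this gives 25.

Answer: 25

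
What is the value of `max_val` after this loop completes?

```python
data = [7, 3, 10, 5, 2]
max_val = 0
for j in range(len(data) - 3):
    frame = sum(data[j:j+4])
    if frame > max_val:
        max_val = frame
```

Max sum of 4-element window in [7, 3, 10, 5, 2]
`max_val` takes the values: 0 → 25

Answer: 25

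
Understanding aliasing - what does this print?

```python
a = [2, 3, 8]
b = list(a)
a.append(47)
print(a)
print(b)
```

Key concept: list() constructor creates copy.
Step by step:
`a = [2, 3, 8]` → a = [2, 3, 8]
`b = list(a)` → b = [2, 3, 8]
`a.append(47)` → a = [2, 3, 8, 47]
`print(a)` → prints [2, 3, 8, 47]
`print(b)` → prints [2, 3, 8]

Answer:
[2, 3, 8, 47]
[2, 3, 8]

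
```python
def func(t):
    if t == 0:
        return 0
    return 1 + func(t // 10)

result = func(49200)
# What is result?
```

Count of digits of 49200: 5

Answer: 5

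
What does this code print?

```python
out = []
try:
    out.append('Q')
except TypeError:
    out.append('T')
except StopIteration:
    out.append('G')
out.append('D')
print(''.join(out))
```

Execution trace: 'Q' (try body, no exception) → 'D' (after the try/except). Output: QD

Answer: QD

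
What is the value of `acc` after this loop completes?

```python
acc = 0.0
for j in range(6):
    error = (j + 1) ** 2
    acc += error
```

Sum of squared losses 1² + 2² + ... + 6²
`acc` takes the values: 0.0 → 1.0 → 5.0 → 14.0 → 30.0 → 55.0 → 91.0

Answer: 91.0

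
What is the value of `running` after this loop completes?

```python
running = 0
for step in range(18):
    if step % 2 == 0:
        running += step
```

Sum of even numbers 0 to 17
`running` takes the values: 0 → 2 → 6 → 12 → 20 → 30 → 42 → 56 → 72

Answer: 72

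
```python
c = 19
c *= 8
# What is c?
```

Trace:
`c = 19` → c = 19
`c *= 8` → c = 152
So c = 152

Answer: 152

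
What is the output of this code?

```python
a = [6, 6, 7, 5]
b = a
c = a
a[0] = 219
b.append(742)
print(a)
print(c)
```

Key concept: multiple aliases.
Step by step:
`a = [6, 6, 7, 5]` → a = [6, 6, 7, 5]
`b = a` → b = [6, 6, 7, 5] (same object as a)
`c = a` → c = [6, 6, 7, 5] (same object as a, b)
`a[0] = 219` → a = [219, 6, 7, 5] (same object as b, c); b = [219, 6, 7, 5] (same object as a, c); c = [219, 6, 7, 5] (same object as a, b)
`b.append(742)` → a = [219, 6, 7, 5, 742] (same object as b, c); b = [219, 6, 7, 5, 742] (same object as a, c); c = [219, 6, 7, 5, 742] (same object as a, b)
`print(a)` → prints [219, 6, 7, 5, 742]
`print(c)` → prints [219, 6, 7, 5, 742]

Answer:
[219, 6, 7, 5, 742]
[219, 6, 7, 5, 742]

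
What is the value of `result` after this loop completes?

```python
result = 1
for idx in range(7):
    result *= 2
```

2^7 = 128
`result` takes the values: 1 → 2 → 4 → 8 → 16 → 32 → 64 → 128

Answer: 128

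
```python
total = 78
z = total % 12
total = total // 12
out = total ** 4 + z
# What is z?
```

Trace:
`total = 78` → total = 78
`z = total % 12` → z = 6
`total = total // 12` → total = 6
`out = total ** 4 + z` → out = 1302
So z = 6

Answer: 6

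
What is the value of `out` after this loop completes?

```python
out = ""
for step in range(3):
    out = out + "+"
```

Repeat '+' 3 times
`out` takes the values: "" → "+" → "++" → "+++"

Answer: "+++"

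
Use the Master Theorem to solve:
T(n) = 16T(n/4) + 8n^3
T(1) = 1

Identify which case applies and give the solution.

a=16, b=4, f(n)=8n^3. log_4(16) = 2. Since c=3 > 2 and the regularity condition holds (16(n/4)^3 = (16/4^3)n^3 with 16/4^3 < 1), Case 3 applies: T(n) = Θ(f(n)) = O(n^3).

Answer: O(n^3) - Case 3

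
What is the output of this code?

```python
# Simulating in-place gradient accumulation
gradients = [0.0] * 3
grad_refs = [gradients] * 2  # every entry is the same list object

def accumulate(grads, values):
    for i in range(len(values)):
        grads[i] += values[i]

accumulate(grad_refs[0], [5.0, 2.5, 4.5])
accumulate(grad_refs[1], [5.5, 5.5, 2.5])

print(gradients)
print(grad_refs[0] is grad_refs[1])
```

Key concept: gradient accumulation aliasing.
Step by step:
`gradients = [0.0] * 3` → gradients = [0.0, 0.0, 0.0]
`grad_refs = [gradients] * 2` → grad_refs = [[0.0, 0.0, 0.0], [0.0, 0.0, 0.0]]
`accumulate(grad_refs[0], [5.0, 2.5, 4.5])` → gradients = [5.0, 2.5, 4.5]; grad_refs = [[5.0, 2.5, 4.5], [5.0, 2.5, 4.5]]
`accumulate(grad_refs[1], [5.5, 5.5, 2.5])` → gradients = [10.5, 8.0, 7.0]; grad_refs = [[10.5, 8.0, 7.0], [10.5, 8.0, 7.0]]
`print(gradients)` → prints [10.5, 8.0, 7.0]
`print(grad_refs[0] is grad_refs[1])` → prints True

Answer:
[10.5, 8.0, 7.0]
True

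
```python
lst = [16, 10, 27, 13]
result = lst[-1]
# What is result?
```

Trace:
`lst = [16, 10, 27, 13]` → lst = [16, 10, 27, 13]
`result = lst[-1]` → result = 13
So result = 13

Answer: 13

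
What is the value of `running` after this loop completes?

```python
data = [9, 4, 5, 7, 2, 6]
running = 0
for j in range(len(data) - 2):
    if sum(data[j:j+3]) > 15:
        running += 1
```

Count windows with sum > 15
`running` takes the values: 0 → 1 → 2

Answer: 2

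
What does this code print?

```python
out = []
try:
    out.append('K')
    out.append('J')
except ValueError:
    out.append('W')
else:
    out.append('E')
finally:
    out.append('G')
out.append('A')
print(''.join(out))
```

Execution trace: 'K' (try body) → 'J' (try body, no exception) → 'E' (else) → 'G' (finally) → 'A' (after the try/except). Output: KJEGA

Answer: KJEGA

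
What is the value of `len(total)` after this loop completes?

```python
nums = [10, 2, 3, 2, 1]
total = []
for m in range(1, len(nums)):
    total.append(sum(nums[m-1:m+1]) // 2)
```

Number of 2-element averages
`total` takes the values: [] → [6] → [6, 2] → [6, 2, 2] → [6, 2, 2, 1]
So `len(total)` = 4

Answer: 4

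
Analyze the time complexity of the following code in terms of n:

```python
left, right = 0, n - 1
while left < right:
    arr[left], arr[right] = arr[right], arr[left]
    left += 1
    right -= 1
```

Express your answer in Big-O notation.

This is In-place array reversal. Time complexity: O(n).

Answer: O(n)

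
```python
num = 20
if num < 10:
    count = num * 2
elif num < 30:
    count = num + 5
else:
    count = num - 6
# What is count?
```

Trace:
`num = 20` → num = 20
`if num < 10: ...` → num < 10 is False, num < 30 is True → count = 25
So count = 25

Answer: 25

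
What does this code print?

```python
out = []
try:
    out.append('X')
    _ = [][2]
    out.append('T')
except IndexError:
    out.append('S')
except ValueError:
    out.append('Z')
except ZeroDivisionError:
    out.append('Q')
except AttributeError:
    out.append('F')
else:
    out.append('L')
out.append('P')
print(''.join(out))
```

Execution trace: 'X' (try body) → 'S' (except IndexError) → 'P' (after the try/except). Output: XSP

Answer: XSP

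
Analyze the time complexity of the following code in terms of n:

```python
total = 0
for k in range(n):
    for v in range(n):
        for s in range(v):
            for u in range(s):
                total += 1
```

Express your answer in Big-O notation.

Each loop level contributes: n × n × n × n. Multiplying the contributions gives O(n^4).

Answer: O(n^4)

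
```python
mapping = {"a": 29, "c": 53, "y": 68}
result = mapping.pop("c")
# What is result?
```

Trace:
`mapping = {"a": 29, "c": 53, "y": 68}` → mapping = {'a': 29, 'c': 53, 'y': 68}
`result = mapping.pop("c")` → mapping = {'a': 29, 'y': 68}; result = 53
So result = 53

Answer: 53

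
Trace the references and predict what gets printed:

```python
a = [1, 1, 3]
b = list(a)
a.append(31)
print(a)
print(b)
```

Key concept: list() constructor creates copy.
Step by step:
`a = [1, 1, 3]` → a = [1, 1, 3]
`b = list(a)` → b = [1, 1, 3]
`a.append(31)` → a = [1, 1, 3, 31]
`print(a)` → prints [1, 1, 3, 31]
`print(b)` → prints [1, 1, 3]

Answer:
[1, 1, 3, 31]
[1, 1, 3]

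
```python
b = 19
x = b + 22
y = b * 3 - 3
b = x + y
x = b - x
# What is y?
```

Trace:
`b = 19` → b = 19
`x = b + 22` → x = 41
`y = b * 3 - 3` → y = 54
`b = x + y` → b = 95
`x = b - x` → x = 54
So y = 54

Answer: 54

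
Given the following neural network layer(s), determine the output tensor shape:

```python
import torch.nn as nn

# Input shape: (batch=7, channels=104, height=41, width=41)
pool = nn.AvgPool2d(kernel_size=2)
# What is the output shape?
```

Input: (7, 104, 41, 41) -> Output: (7, 104, 20, 20)

Answer: (7, 104, 20, 20)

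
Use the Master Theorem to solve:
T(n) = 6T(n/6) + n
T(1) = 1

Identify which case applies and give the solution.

a=6, b=6, f(n)=n. log_6(6) = 1. Since c=1 = 1, Case 2 applies: T(n) = Θ(n^log_b(a) · log n) = O(n log n).

Answer: O(n log n) - Case 2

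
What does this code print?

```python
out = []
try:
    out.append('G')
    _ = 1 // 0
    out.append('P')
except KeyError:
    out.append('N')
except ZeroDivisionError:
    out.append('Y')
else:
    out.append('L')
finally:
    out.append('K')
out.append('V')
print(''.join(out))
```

Execution trace: 'G' (try body) → 'Y' (except ZeroDivisionError) → 'K' (finally) → 'V' (after the try/except). Output: GYKV

Answer: GYKV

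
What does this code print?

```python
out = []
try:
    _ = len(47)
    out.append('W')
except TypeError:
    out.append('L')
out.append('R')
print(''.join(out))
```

Execution trace: 'L' (except TypeError) → 'R' (after the try/except). Output: LR

Answer: LR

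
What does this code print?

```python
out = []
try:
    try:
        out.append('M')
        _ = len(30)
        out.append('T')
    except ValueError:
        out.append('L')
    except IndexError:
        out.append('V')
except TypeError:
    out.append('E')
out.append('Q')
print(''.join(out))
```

Execution trace: 'M' (try body) → 'E' (outer except TypeError) → 'Q' (after the try/except). Output: MEQ

Answer: MEQ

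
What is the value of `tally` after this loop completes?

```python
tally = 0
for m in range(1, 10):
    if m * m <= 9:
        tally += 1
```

Count numbers where m² ≤ 9
`tally` takes the values: 0 → 1 → 2 → 3

Answer: 3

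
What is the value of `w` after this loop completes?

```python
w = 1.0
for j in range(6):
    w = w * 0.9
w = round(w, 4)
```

Exponential decay: 1.0 * 0.9^6
`w` takes the values: 1.0 → 0.9 → 0.81 → 0.729 → 0.6561 → 0.59049 → 0.531441 → 0.5314

Answer: 0.5314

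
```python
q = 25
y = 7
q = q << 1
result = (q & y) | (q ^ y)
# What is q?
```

Trace:
`q = 25` → q = 25
`y = 7` → y = 7
`q = q << 1` → q = 50
`result = (q & y) | (q ^ y)` → result = 55
So q = 50

Answer: 50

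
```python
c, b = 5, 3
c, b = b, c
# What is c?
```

Trace:
`c, b = 5, 3` → c = 5; b = 3
`c, b = b, c` → c = 3; b = 5
So c = 3

Answer: 3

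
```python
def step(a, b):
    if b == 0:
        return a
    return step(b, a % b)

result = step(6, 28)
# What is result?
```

step(6, 28) -> step(28, 6) -> step(6, 4) -> step(4, 2) -> step(2, 0) -> 2

Answer: 2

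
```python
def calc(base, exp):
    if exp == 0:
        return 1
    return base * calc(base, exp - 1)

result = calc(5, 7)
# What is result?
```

calc(5, 7) = 5 * 5 * 5 * 5 * 5 * 5 * 5 = 78125

Answer: 78125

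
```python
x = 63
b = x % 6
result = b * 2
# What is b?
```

Trace:
`x = 63` → x = 63
`b = x % 6` → b = 3
`result = b * 2` → result = 6
So b = 3

Answer: 3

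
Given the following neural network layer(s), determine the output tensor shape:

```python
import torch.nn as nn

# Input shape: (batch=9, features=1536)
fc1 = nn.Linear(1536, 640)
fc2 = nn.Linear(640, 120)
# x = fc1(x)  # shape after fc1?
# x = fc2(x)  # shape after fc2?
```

Input: (9, 1536) -> after fc1: (9, 640) -> Output: (9, 120)

Answer: (9, 120)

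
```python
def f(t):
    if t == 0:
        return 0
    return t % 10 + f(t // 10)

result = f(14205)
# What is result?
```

Sum of digits of 14205: 5 + 0 + 2 + 4 + 1 = 12

Answer: 12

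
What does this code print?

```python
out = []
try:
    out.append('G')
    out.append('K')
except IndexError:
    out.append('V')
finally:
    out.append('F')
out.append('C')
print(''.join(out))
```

Execution trace: 'G' (try body) → 'K' (try body, no exception) → 'F' (finally) → 'C' (after the try/except). Output: GKFC

Answer: GKFC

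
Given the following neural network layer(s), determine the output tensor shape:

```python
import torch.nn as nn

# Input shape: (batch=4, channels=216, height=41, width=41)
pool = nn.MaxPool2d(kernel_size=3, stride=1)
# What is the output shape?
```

Input: (4, 216, 41, 41) -> Output: (4, 216, 39, 39)

Answer: (4, 216, 39, 39)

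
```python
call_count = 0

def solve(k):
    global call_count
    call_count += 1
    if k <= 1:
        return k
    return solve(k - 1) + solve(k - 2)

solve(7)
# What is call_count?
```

Calls(k) = 1 + Calls(k-1) + Calls(k-2); Calls(0)=Calls(1)=1. For k=7 this gives 41.

Answer: 41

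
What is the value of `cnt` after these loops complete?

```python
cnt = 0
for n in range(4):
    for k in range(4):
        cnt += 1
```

4 * 4 = 16
`cnt` takes the values: 0 → 1 → 2 → 3 → 4 → 5 → 6 → 7 → 8 → 9 → 10 → 11 → 12 → 13 → 14 → 15 → 16

Answer: 16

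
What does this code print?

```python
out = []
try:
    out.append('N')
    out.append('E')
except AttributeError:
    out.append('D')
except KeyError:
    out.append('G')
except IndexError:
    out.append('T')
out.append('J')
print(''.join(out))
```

Execution trace: 'N' (try body) → 'E' (try body, no exception) → 'J' (after the try/except). Output: NEJ

Answer: NEJ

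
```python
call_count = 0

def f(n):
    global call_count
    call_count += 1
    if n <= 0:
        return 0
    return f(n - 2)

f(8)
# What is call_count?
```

Linear recursion stepping by 2: 5 calls from n=8 down to ≤0.

Answer: 5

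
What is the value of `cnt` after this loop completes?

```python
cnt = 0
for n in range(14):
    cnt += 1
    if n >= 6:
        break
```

Loop breaks when n reaches 6, cnt is 7
`cnt` takes the values: 0 → 1 → 2 → 3 → 4 → 5 → 6 → 7

Answer: 7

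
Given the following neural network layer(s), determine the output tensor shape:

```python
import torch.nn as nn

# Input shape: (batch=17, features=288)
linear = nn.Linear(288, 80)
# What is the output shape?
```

Input: (17, 288) -> Output: (17, 80)

Answer: (17, 80)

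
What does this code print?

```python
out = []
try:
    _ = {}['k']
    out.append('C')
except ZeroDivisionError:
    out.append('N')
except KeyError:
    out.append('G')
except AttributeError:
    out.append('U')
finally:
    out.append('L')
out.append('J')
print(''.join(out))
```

Execution trace: 'G' (except KeyError) → 'L' (finally) → 'J' (after the try/except). Output: GLJ

Answer: GLJ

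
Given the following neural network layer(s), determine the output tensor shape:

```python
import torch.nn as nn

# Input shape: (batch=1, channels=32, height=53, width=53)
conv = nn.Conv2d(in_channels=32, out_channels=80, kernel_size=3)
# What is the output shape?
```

Input: (1, 32, 53, 53) -> Output: (1, 80, 51, 51)

Answer: (1, 80, 51, 51)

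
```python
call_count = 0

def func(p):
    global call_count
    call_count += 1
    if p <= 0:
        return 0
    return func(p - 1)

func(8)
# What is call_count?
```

Linear recursion stepping by 1: 9 calls from p=8 down to ≤0.

Answer: 9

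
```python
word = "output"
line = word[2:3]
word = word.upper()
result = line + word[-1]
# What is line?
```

Trace:
`word = "output"` → word = 'output'
`line = word[2:3]` → line = 't'
`word = word.upper()` → word = 'OUTPUT'
`result = line + word[-1]` → result = 'tT'
So line = 't'

Answer: 't'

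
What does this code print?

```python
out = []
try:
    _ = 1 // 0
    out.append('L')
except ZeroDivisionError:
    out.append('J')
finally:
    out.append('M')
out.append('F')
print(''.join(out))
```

Execution trace: 'J' (except ZeroDivisionError) → 'M' (finally) → 'F' (after the try/except). Output: JMF

Answer: JMF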